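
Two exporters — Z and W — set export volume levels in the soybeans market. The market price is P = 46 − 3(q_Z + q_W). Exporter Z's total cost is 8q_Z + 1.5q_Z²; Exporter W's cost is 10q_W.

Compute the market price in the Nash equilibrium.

Exporter Z's profit: π = q_Z(46 − 3(q_Z + q_W)) − 8q_Z − 1.5q_Z².
∂π/∂q_Z = 38 − 9q_Z − 3q_W = 0, so q_Z = 38/9 − (1/3)q_W.
For W: ∂π/∂q_W = 36 − 6q_W − 3q_Z = 0 ⇒ q_W = 6 − 0.5q_Z.
Solving the two reaction functions simultaneously: (1 − (−1/3)(−0.5))q_Z = 38/9 − (1/3)·6, so (5/6)q_Z = 20/9 and q_Z = 8/3.
Then q_W = 6 − 0.5·(8/3) = 14/3.
Equilibrium price: P = 46 − 3·(22/3) = 24.

24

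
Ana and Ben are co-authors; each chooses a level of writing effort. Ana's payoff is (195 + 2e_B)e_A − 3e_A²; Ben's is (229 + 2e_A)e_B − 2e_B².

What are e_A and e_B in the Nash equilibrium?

61.9, 88.2

Expanding Ana's payoff: 195e_A + 2e_Be_A − 3e_A².
∂π/∂e_A = 195 + 2e_B − 6e_A = 0, so e_A = 32.5 + (1/3)e_B.
Likewise for Ben: e_B = 57.25 + 0.5e_A.
Substituting the second reaction function into the first: e_A = 32.5 + (1/3)(57.25 + 0.5e_A), which gives (5/6)e_A = 619/12 ⇒ e_A = 61.9.
Then e_B = 57.25 + 0.5·61.9 = 88.2.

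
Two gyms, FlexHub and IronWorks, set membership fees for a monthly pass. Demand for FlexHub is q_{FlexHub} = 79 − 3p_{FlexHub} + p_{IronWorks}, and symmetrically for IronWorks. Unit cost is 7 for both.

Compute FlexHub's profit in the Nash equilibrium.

FlexHub's profit: π = (p_{FlexHub} − 7)(79 − 3p_{FlexHub} + p_{IronWorks}).
∂π/∂p_{FlexHub} = 100 − 6p_{FlexHub} + p_{IronWorks} = 0 ⇒ p_{FlexHub} = 50/3 + (1/6)p_{IronWorks}.
The game is symmetric, so in equilibrium p_{IronWorks} = p_{FlexHub}: the reaction function gives (5/6)p_{FlexHub} = 50/3, hence p_{FlexHub} = 20.
q_{FlexHub} = 79 − 3·20 + 20 = 39.
Profit = (20 − 7)·39 = 507.

507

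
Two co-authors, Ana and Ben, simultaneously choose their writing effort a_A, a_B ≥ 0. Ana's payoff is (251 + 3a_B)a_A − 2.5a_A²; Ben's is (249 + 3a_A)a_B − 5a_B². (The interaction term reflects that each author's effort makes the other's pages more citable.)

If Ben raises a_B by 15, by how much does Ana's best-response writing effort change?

9

Expanding Ana's payoff: 251a_A + 3a_Ba_A − 2.5a_A².
∂π/∂a_A = 251 + 3a_B − 5a_A = 0, so a_A = 50.2 + 0.6a_B.
The reaction-function slope is 0.6, so a 15-unit rise in a_B moves a_A by 0.6 × 15 = 9. Ana's best response rises — the actions are strategic complements.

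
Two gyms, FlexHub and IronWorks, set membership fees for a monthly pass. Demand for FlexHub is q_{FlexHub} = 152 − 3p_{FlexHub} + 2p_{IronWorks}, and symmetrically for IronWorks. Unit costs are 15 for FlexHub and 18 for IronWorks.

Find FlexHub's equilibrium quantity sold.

FlexHub's profit: π = (p_{FlexHub} − 15)(152 − 3p_{FlexHub} + 2p_{IronWorks}).
∂π/∂p_{FlexHub} = 197 − 6p_{FlexHub} + 2p_{IronWorks} = 0 ⇒ p_{FlexHub} = 197/6 + (1/3)p_{IronWorks}.
Similarly p_{IronWorks} = 103/3 + (1/3)p_{FlexHub}.
Solving the two reaction functions simultaneously: (1 − (1/3)(1/3))p_{FlexHub} = 197/6 + (1/3)·(103/3), so (8/9)p_{FlexHub} = 797/18 and p_{FlexHub} = 49.8125.
Then p_{IronWorks} = 103/3 + (1/3)·49.8125 = 50.9375.
q_{FlexHub} = 152 − 3·49.8125 + 2·50.9375 = 104.4375.

104.4375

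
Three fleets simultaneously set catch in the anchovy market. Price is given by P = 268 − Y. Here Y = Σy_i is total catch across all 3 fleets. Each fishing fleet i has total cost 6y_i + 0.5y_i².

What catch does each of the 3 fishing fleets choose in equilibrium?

A representative fishing fleet's profit is π_i = y_i(268 − Y) − 6y_i − 0.5y_i², with Y = y_i + Σ_{j≠i} y_j.
First-order condition: 262 − 3y_i − Σ_{j≠i} y_j = 0.
With identical fishing fleets, set every y_j = y: then 262 − 3y − 2y = 0, i.e. y = 262/5 = 52.4.

52.4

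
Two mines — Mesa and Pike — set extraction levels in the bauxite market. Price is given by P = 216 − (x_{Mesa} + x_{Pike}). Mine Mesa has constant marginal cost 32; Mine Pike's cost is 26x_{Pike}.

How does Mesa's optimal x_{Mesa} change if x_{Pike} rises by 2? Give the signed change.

-1

Mine Mesa's profit: π = x_{Mesa}(216 − (x_{Mesa} + x_{Pike})) − 32x_{Mesa}.
∂π/∂x_{Mesa} = 184 − 2x_{Mesa} − x_{Pike} = 0, so x_{Mesa} = 92 − 0.5x_{Pike}.
The reaction-function slope is −0.5, so a 2-unit rise in x_{Pike} moves x_{Mesa} by −0.5 × 2 = −1. Mesa's best response falls — the actions are strategic substitutes.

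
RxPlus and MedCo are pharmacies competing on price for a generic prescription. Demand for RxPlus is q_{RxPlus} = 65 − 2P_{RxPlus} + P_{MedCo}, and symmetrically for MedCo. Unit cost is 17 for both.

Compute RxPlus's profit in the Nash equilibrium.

512

RxPlus's profit: π = (P_{RxPlus} − 17)(65 − 2P_{RxPlus} + P_{MedCo}).
∂π/∂P_{RxPlus} = 99 − 4P_{RxPlus} + P_{MedCo} = 0 ⇒ P_{RxPlus} = 24.75 + 0.25P_{MedCo}.
Setting P_{RxPlus} = P_{MedCo} in the reaction function: P_{RxPlus} = 24.75 + 0.25P_{RxPlus}, so P_{RxPlus} = 24.75 / 0.75 = 33.
q_{RxPlus} = 65 − 2·33 + 33 = 32.
Profit = (33 − 17)·32 = 512.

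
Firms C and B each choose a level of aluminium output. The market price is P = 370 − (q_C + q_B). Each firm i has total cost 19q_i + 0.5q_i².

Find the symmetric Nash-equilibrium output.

Firm C's profit: π = q_C(370 − (q_C + q_B)) − 19q_C − 0.5q_C².
∂π/∂q_C = 351 − 3q_C − q_B = 0, so q_C = 117 − (1/3)q_B.
The game is symmetric, so in equilibrium q_B = q_C: the reaction function gives (4/3)q_C = 117, hence q_C = 87.75.

87.75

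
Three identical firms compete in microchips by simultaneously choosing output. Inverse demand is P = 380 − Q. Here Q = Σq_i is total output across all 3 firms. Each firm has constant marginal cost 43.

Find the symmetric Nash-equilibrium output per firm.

84.25

A representative firm's profit is π_i = q_i(380 − Q) − 43q_i, with Q = q_i + Σ_{j≠i} q_j.
First-order condition: 337 − 2q_i − Σ_{j≠i} q_j = 0.
With identical firms, set every q_j = q: then 337 − 2q − 2q = 0, i.e. q = 337/4 = 84.25.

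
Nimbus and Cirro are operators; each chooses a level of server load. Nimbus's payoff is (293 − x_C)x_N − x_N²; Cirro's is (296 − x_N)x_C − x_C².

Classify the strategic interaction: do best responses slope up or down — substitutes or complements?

strategic substitutes

Expanding Nimbus's payoff: 293x_N − x_Cx_N − x_N².
∂π/∂x_N = 293 − x_C − 2x_N = 0, so x_N = 146.5 − 0.5x_C.
The best-response slope dx_N/dx_C = −0.5 < 0: the reaction function is downward-sloping, so the choices are strategic substitutes.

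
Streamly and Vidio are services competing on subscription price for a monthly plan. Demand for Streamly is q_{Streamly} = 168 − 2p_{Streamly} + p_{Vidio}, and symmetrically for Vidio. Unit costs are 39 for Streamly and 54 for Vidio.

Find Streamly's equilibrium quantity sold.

Streamly's profit: π = (p_{Streamly} − 39)(168 − 2p_{Streamly} + p_{Vidio}).
∂π/∂p_{Streamly} = 246 − 4p_{Streamly} + p_{Vidio} = 0 ⇒ p_{Streamly} = 61.5 + 0.25p_{Vidio}.
Similarly p_{Vidio} = 69 + 0.25p_{Streamly}.
Solving the two reaction functions simultaneously: (1 − (0.25)(0.25))p_{Streamly} = 61.5 + 0.25·69, so 0.9375p_{Streamly} = 78.75 and p_{Streamly} = 84.
Then p_{Vidio} = 69 + 0.25·84 = 90.
q_{Streamly} = 168 − 2·84 + 90 = 90.

90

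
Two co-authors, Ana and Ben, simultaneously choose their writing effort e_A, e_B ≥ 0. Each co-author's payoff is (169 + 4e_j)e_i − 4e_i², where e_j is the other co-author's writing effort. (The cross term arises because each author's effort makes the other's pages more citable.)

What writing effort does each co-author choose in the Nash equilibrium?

Ana's payoff is (169 + 4e_B)e_A − 4e_A².
∂π/∂e_A = 169 + 4e_B − 8e_A = 0, so e_A = 21.125 + 0.5e_B.
By symmetry e_B = e_A; substituting into the reaction function, 0.5e_A = 21.125 and e_A = 42.25.

42.25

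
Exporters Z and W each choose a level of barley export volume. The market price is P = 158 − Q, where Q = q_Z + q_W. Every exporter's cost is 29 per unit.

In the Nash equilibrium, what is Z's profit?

1849

Exporter Z's profit: π = q_Z(158 − (q_Z + q_W)) − 29q_Z.
∂π/∂q_Z = 129 − 2q_Z − q_W = 0, so q_Z = 64.5 − 0.5q_W.
The game is symmetric, so in equilibrium q_W = q_Z: the reaction function gives 1.5q_Z = 64.5, hence q_Z = 43.
Price P = 158 − 86 = 72.
Z's profit: (72 − 29)·43 = 1849.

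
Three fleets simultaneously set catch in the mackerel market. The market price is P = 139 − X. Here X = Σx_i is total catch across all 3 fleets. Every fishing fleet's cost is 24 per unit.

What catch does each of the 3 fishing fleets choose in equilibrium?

28.75

A representative fishing fleet's profit is π_i = x_i(139 − X) − 24x_i, with X = x_i + Σ_{j≠i} x_j.
First-order condition: 115 − 2x_i − Σ_{j≠i} x_j = 0.
In a symmetric equilibrium every fishing fleet chooses the same x, so Σ_{j≠i} x_j = 2x. The condition becomes 115 − 4x = 0, giving x = 115/4 = 28.75.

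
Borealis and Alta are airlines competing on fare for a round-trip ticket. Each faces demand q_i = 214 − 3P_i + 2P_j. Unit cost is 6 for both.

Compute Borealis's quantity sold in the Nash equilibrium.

156

Borealis's profit: π = (P_{Borealis} − 6)(214 − 3P_{Borealis} + 2P_{Alta}).
∂π/∂P_{Borealis} = 232 − 6P_{Borealis} + 2P_{Alta} = 0 ⇒ P_{Borealis} = 116/3 + (1/3)P_{Alta}.
The game is symmetric, so in equilibrium P_{Alta} = P_{Borealis}: the reaction function gives (2/3)P_{Borealis} = 116/3, hence P_{Borealis} = 58.
q_{Borealis} = 214 − 3·58 + 2·58 = 156.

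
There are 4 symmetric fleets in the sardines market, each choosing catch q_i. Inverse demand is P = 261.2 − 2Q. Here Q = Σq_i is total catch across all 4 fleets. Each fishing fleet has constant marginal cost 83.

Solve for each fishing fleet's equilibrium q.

17.82

A representative fishing fleet's profit is π_i = q_i(261.2 − 2Q) − 83q_i, with Q = q_i + Σ_{j≠i} q_j.
First-order condition: 178.2 − 4q_i − 2Σ_{j≠i} q_j = 0.
Imposing symmetry (q_j = q for all j) turns Σ_{j≠i} q_j into 3q, so 178.2 = 10q and q = 17.82.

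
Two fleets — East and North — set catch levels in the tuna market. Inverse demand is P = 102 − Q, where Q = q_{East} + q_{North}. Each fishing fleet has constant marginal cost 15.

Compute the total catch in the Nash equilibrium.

58

Fishing fleet East's profit: π = q_{East}(102 − (q_{East} + q_{North})) − 15q_{East}.
∂π/∂q_{East} = 87 − 2q_{East} − q_{North} = 0, so q_{East} = 43.5 − 0.5q_{North}.
The game is symmetric, so in equilibrium q_{North} = q_{East}: the reaction function gives 1.5q_{East} = 43.5, hence q_{East} = 29.
Total catch: 29 + 29 = 58.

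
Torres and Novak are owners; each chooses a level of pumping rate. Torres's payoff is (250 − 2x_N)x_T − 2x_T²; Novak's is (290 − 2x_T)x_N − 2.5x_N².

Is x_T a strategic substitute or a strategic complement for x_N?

strategic substitutes

Expanding Torres's payoff: 250x_T − 2x_Nx_T − 2x_T².
∂π/∂x_T = 250 − 2x_N − 4x_T = 0, so x_T = 62.5 − 0.5x_N.
The best-response slope dx_T/dx_N = −0.5 < 0: the reaction function is downward-sloping, so the choices are strategic substitutes.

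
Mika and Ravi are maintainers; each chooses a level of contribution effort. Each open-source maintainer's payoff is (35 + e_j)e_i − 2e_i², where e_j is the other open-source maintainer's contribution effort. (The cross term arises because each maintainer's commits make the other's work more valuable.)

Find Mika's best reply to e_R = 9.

11

Mika's payoff is (35 + e_R)e_M − 2e_M².
∂π/∂e_M = 35 + e_R − 4e_M = 0, so e_M = 8.75 + 0.25e_R.
At e_R = 9: e_M = 8.75 + 0.25·9 = 11.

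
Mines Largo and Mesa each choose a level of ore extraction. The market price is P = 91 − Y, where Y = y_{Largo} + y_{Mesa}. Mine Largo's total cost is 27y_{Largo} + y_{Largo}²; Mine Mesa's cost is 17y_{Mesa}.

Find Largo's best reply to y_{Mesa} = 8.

14

Mine Largo's profit: π = y_{Largo}(91 − (y_{Largo} + y_{Mesa})) − 27y_{Largo} − y_{Largo}².
∂π/∂y_{Largo} = 64 − 4y_{Largo} − y_{Mesa} = 0, so y_{Largo} = 16 − 0.25y_{Mesa}.
At y_{Mesa} = 8: y_{Largo} = 16 − 0.25·8 = 14.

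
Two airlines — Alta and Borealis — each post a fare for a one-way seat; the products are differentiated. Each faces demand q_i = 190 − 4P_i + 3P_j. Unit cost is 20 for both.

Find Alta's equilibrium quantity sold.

136

Alta's profit: π = (P_{Alta} − 20)(190 − 4P_{Alta} + 3P_{Borealis}).
∂π/∂P_{Alta} = 270 − 8P_{Alta} + 3P_{Borealis} = 0 ⇒ P_{Alta} = 33.75 + 0.375P_{Borealis}.
Setting P_{Alta} = P_{Borealis} in the reaction function: P_{Alta} = 33.75 + 0.375P_{Alta}, so P_{Alta} = 33.75 / 0.625 = 54.
q_{Alta} = 190 − 4·54 + 3·54 = 136.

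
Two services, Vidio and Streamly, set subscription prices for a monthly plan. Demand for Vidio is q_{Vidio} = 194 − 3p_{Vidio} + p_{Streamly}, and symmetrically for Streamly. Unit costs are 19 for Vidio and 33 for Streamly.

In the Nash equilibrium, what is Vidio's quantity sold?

Vidio's profit: π = (p_{Vidio} − 19)(194 − 3p_{Vidio} + p_{Streamly}).
∂π/∂p_{Vidio} = 251 − 6p_{Vidio} + p_{Streamly} = 0 ⇒ p_{Vidio} = 251/6 + (1/6)p_{Streamly}.
Similarly p_{Streamly} = 293/6 + (1/6)p_{Vidio}.
Substituting the second reaction function into the first: p_{Vidio} = 251/6 + (1/6)(293/6 + (1/6)p_{Vidio}), which gives (35/36)p_{Vidio} = 1799/36 ⇒ p_{Vidio} = 51.4.
Then p_{Streamly} = 293/6 + (1/6)·51.4 = 57.4.
q_{Vidio} = 194 − 3·51.4 + 57.4 = 97.2.

97.2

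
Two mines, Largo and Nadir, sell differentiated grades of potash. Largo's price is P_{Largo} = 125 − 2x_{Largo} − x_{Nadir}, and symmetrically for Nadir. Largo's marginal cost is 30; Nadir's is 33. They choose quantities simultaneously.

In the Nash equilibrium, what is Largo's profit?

Mine Largo's profit: π = x_{Largo}(125 − 2x_{Largo} − x_{Nadir}) − 30x_{Largo}.
∂π/∂x_{Largo} = 95 − 4x_{Largo} − x_{Nadir} = 0 ⇒ x_{Largo} = 23.75 − 0.25x_{Nadir}.
Similarly x_{Nadir} = 23 − 0.25x_{Largo}.
Substituting the second reaction function into the first: x_{Largo} = 23.75 − 0.25(23 − 0.25x_{Largo}), which gives 0.9375x_{Largo} = 18 ⇒ x_{Largo} = 19.2.
Then x_{Nadir} = 23 − 0.25·19.2 = 18.2.
P_{Largo} = 125 − 2·19.2 − 18.2 = 68.4.
Profit = (68.4 − 30)·19.2 = 737.28.

737.28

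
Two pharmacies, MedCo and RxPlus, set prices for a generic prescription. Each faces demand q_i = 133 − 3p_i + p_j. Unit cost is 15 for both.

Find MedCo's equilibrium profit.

MedCo's profit: π = (p_{MedCo} − 15)(133 − 3p_{MedCo} + p_{RxPlus}).
∂π/∂p_{MedCo} = 178 − 6p_{MedCo} + p_{RxPlus} = 0 ⇒ p_{MedCo} = 89/3 + (1/6)p_{RxPlus}.
Setting p_{MedCo} = p_{RxPlus} in the reaction function: p_{MedCo} = 89/3 + (1/6)p_{MedCo}, so p_{MedCo} = (89/3) / (5/6) = 35.6.
q_{MedCo} = 133 − 3·35.6 + 35.6 = 61.8.
Profit = (35.6 − 15)·61.8 = 1273.08.

1273.08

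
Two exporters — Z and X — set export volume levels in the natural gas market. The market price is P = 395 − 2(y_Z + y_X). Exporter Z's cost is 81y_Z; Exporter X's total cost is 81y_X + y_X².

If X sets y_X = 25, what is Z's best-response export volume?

Exporter Z's profit: π = y_Z(395 − 2(y_Z + y_X)) − 81y_Z.
∂π/∂y_Z = 314 − 4y_Z − 2y_X = 0, so y_Z = 78.5 − 0.5y_X.
At y_X = 25: y_Z = 78.5 − 0.5·25 = 66.

66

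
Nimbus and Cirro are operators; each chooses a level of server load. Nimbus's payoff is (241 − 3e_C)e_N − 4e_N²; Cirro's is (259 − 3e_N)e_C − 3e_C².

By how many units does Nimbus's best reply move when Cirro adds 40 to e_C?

-15

Expanding Nimbus's payoff: 241e_N − 3e_Ce_N − 4e_N².
∂π/∂e_N = 241 − 3e_C − 8e_N = 0, so e_N = 30.125 − 0.375e_C.
The reaction-function slope is −0.375, so a 40-unit rise in e_C moves e_N by −0.375 × 40 = −15. Nimbus's best response falls — the actions are strategic substitutes.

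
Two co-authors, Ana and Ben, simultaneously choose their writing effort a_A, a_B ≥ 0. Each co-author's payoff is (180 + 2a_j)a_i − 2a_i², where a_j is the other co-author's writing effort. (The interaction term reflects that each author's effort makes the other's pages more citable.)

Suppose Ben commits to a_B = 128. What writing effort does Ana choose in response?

109

Ana's payoff is (180 + 2a_B)a_A − 2a_A².
∂π/∂a_A = 180 + 2a_B − 4a_A = 0, so a_A = 45 + 0.5a_B.
At a_B = 128: a_A = 45 + 0.5·128 = 109.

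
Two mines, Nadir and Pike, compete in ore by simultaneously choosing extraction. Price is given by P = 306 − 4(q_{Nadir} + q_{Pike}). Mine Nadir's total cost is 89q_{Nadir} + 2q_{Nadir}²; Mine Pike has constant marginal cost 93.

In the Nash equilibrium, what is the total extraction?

32.15

Mine Nadir's profit: π = q_{Nadir}(306 − 4(q_{Nadir} + q_{Pike})) − 89q_{Nadir} − 2q_{Nadir}².
∂π/∂q_{Nadir} = 217 − 12q_{Nadir} − 4q_{Pike} = 0, so q_{Nadir} = 217/12 − (1/3)q_{Pike}.
For Pike: ∂π/∂q_{Pike} = 213 − 8q_{Pike} − 4q_{Nadir} = 0 ⇒ q_{Pike} = 26.625 − 0.5q_{Nadir}.
Substituting the second reaction function into the first: q_{Nadir} = 217/12 − (1/3)(26.625 − 0.5q_{Nadir}), which gives (5/6)q_{Nadir} = 221/24 ⇒ q_{Nadir} = 11.05.
Then q_{Pike} = 26.625 − 0.5·11.05 = 21.1.
Total extraction: 11.05 + 21.1 = 32.15.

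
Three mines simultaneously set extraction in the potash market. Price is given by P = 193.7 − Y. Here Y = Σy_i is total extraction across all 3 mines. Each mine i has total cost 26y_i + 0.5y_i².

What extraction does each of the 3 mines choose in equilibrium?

33.54

A representative mine's profit is π_i = y_i(193.7 − Y) − 26y_i − 0.5y_i², with Y = y_i + Σ_{j≠i} y_j.
First-order condition: 167.7 − 3y_i − Σ_{j≠i} y_j = 0.
In a symmetric equilibrium every mine chooses the same y, so Σ_{j≠i} y_j = 2y. The condition becomes 167.7 − 5y = 0, giving y = 167.7/5 = 33.54.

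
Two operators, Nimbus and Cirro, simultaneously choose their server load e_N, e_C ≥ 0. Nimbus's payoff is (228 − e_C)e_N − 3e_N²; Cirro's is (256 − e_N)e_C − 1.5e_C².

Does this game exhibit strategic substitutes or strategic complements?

Expanding Nimbus's payoff: 228e_N − e_Ce_N − 3e_N².
∂π/∂e_N = 228 − e_C − 6e_N = 0, so e_N = 38 − (1/6)e_C.
The best-response slope de_N/de_C = −1/6 < 0: the reaction function is downward-sloping, so the choices are strategic substitutes.

strategic substitutes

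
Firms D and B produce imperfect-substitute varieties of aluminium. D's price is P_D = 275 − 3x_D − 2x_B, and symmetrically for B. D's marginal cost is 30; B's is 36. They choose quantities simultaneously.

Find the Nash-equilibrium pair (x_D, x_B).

Firm D's profit: π = x_D(275 − 3x_D − 2x_B) − 30x_D.
∂π/∂x_D = 245 − 6x_D − 2x_B = 0 ⇒ x_D = 245/6 − (1/3)x_B.
Similarly x_B = 239/6 − (1/3)x_D.
Solving the two reaction functions simultaneously: (1 − (−1/3)(−1/3))x_D = 245/6 − (1/3)·(239/6), so (8/9)x_D = 248/9 and x_D = 31.
Then x_B = 239/6 − (1/3)·31 = 29.5.

31, 29.5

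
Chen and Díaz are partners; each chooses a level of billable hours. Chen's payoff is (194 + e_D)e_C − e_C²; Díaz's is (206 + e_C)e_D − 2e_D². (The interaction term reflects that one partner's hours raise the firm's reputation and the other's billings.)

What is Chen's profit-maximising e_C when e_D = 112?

Expanding Chen's payoff: 194e_C + e_De_C − e_C².
∂π/∂e_C = 194 + e_D − 2e_C = 0, so e_C = 97 + 0.5e_D.
At e_D = 112: e_C = 97 + 0.5·112 = 153.

153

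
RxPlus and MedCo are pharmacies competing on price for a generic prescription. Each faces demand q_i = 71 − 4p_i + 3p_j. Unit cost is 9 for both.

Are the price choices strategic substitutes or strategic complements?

strategic complements

RxPlus's profit: π = (p_{RxPlus} − 9)(71 − 4p_{RxPlus} + 3p_{MedCo}).
∂π/∂p_{RxPlus} = 107 − 8p_{RxPlus} + 3p_{MedCo} = 0 ⇒ p_{RxPlus} = 13.375 + 0.375p_{MedCo}.
The best-response slope dp_{RxPlus}/dp_{MedCo} = 0.375 > 0: the reaction function is upward-sloping, so the choices are strategic complements.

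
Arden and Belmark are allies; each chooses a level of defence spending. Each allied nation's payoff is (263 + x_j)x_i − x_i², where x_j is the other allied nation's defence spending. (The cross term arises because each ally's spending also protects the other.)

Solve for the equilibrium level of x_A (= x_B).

Arden's payoff is (263 + x_B)x_A − x_A².
∂π/∂x_A = 263 + x_B − 2x_A = 0, so x_A = 131.5 + 0.5x_B.
Setting x_A = x_B in the reaction function: x_A = 131.5 + 0.5x_A, so x_A = 131.5 / 0.5 = 263.

263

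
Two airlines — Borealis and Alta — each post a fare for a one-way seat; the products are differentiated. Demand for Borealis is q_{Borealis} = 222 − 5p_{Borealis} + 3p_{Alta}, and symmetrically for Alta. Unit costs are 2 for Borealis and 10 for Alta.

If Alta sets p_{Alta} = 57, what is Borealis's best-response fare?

40.3

Borealis's profit: π = (p_{Borealis} − 2)(222 − 5p_{Borealis} + 3p_{Alta}).
∂π/∂p_{Borealis} = 232 − 10p_{Borealis} + 3p_{Alta} = 0 ⇒ p_{Borealis} = 23.2 + 0.3p_{Alta}.
At p_{Alta} = 57: p_{Borealis} = 23.2 + 0.3·57 = 40.3.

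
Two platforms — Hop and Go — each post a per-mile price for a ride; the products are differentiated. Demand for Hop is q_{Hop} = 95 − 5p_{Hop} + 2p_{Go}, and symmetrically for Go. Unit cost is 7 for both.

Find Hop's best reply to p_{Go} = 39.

20.8

Hop's profit: π = (p_{Hop} − 7)(95 − 5p_{Hop} + 2p_{Go}).
∂π/∂p_{Hop} = 130 − 10p_{Hop} + 2p_{Go} = 0 ⇒ p_{Hop} = 13 + 0.2p_{Go}.
At p_{Go} = 39: p_{Hop} = 13 + 0.2·39 = 20.8.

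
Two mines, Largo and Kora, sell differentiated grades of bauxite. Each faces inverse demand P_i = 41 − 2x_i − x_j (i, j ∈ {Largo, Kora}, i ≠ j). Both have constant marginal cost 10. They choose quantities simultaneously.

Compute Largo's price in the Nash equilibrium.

22.4

Mine Largo's profit: π = x_{Largo}(41 − 2x_{Largo} − x_{Kora}) − 10x_{Largo}.
∂π/∂x_{Largo} = 31 − 4x_{Largo} − x_{Kora} = 0 ⇒ x_{Largo} = 7.75 − 0.25x_{Kora}.
By symmetry x_{Kora} = x_{Largo}; substituting into the reaction function, 1.25x_{Largo} = 7.75 and x_{Largo} = 6.2.
P_{Largo} = 41 − 2·6.2 − 6.2 = 22.4.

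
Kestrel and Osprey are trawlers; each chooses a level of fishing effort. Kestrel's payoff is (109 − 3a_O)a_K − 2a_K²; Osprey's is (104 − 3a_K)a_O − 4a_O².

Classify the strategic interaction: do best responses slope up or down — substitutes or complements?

strategic substitutes

Expanding Kestrel's payoff: 109a_K − 3a_Oa_K − 2a_K².
∂π/∂a_K = 109 − 3a_O − 4a_K = 0, so a_K = 27.25 − 0.75a_O.
The best-response slope da_K/da_O = −0.75 < 0: the reaction function is downward-sloping, so the choices are strategic substitutes.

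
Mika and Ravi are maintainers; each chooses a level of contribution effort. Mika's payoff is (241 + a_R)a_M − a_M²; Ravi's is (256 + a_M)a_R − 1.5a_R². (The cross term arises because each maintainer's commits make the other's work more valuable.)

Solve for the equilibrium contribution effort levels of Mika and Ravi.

Expanding Mika's payoff: 241a_M + a_Ra_M − a_M².
∂π/∂a_M = 241 + a_R − 2a_M = 0, so a_M = 120.5 + 0.5a_R.
Likewise for Ravi: a_R = 256/3 + (1/3)a_M.
Plugging a_R into Mika's best response: a_M = 120.5 + 0.5(256/3 + (1/3)a_M) ⇒ (5/6)a_M = 979/6, so a_M = 195.8.
Then a_R = 256/3 + (1/3)·195.8 = 150.6.

195.8, 150.6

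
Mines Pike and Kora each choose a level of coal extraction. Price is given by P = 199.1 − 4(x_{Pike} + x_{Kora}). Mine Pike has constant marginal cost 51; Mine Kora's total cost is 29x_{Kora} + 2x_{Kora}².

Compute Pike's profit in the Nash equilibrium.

751.8564

Mine Pike's profit: π = x_{Pike}(199.1 − 4(x_{Pike} + x_{Kora})) − 51x_{Pike}.
∂π/∂x_{Pike} = 148.1 − 8x_{Pike} − 4x_{Kora} = 0, so x_{Pike} = 18.5125 − 0.5x_{Kora}.
For Kora: ∂π/∂x_{Kora} = 170.1 − 12x_{Kora} − 4x_{Pike} = 0 ⇒ x_{Kora} = 14.175 − (1/3)x_{Pike}.
Plugging x_{Kora} into Pike's best response: x_{Pike} = 18.5125 − 0.5(14.175 − (1/3)x_{Pike}) ⇒ (5/6)x_{Pike} = 11.425, so x_{Pike} = 13.71.
Then x_{Kora} = 14.175 − (1/3)·13.71 = 9.605.
Price P = 199.1 − 4·23.315 = 105.84.
Pike's profit: (105.84 − 51)·13.71 = 751.8564.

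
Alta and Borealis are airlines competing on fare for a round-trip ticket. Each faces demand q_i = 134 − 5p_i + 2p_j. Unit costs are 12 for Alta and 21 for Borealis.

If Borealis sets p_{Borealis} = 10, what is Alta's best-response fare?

21.4

Alta's profit: π = (p_{Alta} − 12)(134 − 5p_{Alta} + 2p_{Borealis}).
∂π/∂p_{Alta} = 194 − 10p_{Alta} + 2p_{Borealis} = 0 ⇒ p_{Alta} = 19.4 + 0.2p_{Borealis}.
At p_{Borealis} = 10: p_{Alta} = 19.4 + 0.2·10 = 21.4.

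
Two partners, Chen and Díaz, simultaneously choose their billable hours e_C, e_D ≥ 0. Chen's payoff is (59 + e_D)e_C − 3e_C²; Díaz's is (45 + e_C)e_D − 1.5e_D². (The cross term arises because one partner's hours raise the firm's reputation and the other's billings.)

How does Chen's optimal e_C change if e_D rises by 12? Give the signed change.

Expanding Chen's payoff: 59e_C + e_De_C − 3e_C².
∂π/∂e_C = 59 + e_D − 6e_C = 0, so e_C = 59/6 + (1/6)e_D.
The reaction-function slope is 1/6, so a 12-unit rise in e_D moves e_C by 1/6 × 12 = 2. Chen's best response rises — the actions are strategic complements.

2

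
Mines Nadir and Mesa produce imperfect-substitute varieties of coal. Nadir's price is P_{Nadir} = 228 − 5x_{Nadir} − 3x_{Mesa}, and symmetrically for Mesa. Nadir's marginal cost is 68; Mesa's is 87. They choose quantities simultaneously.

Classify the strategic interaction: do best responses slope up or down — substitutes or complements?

Mine Nadir's profit: π = x_{Nadir}(228 − 5x_{Nadir} − 3x_{Mesa}) − 68x_{Nadir}.
∂π/∂x_{Nadir} = 160 − 10x_{Nadir} − 3x_{Mesa} = 0 ⇒ x_{Nadir} = 16 − 0.3x_{Mesa}.
The best-response slope dx_{Nadir}/dx_{Mesa} = −0.3 < 0: the reaction function is downward-sloping, so the choices are strategic substitutes.

strategic substitutes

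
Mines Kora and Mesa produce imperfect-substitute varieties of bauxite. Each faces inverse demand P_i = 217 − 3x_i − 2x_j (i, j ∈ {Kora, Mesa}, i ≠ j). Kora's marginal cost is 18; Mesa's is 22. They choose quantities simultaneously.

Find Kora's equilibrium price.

Mine Kora's profit: π = x_{Kora}(217 − 3x_{Kora} − 2x_{Mesa}) − 18x_{Kora}.
∂π/∂x_{Kora} = 199 − 6x_{Kora} − 2x_{Mesa} = 0 ⇒ x_{Kora} = 199/6 − (1/3)x_{Mesa}.
Similarly x_{Mesa} = 32.5 − (1/3)x_{Kora}.
Solving the two reaction functions simultaneously: (1 − (−1/3)(−1/3))x_{Kora} = 199/6 − (1/3)·32.5, so (8/9)x_{Kora} = 67/3 and x_{Kora} = 25.125.
Then x_{Mesa} = 32.5 − (1/3)·25.125 = 24.125.
P_{Kora} = 217 − 3·25.125 − 2·24.125 = 93.375.

93.375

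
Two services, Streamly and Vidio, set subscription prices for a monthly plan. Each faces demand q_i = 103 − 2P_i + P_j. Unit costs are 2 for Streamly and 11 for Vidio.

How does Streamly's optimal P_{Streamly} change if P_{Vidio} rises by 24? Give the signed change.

Streamly's profit: π = (P_{Streamly} − 2)(103 − 2P_{Streamly} + P_{Vidio}).
∂π/∂P_{Streamly} = 107 − 4P_{Streamly} + P_{Vidio} = 0 ⇒ P_{Streamly} = 26.75 + 0.25P_{Vidio}.
The reaction-function slope is 0.25, so a 24-unit rise in P_{Vidio} moves P_{Streamly} by 0.25 × 24 = 6. Streamly's best response rises — the actions are strategic complements.

6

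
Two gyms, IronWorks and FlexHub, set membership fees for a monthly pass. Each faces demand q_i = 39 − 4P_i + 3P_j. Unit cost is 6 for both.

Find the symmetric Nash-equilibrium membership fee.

12.6

IronWorks's profit: π = (P_{IronWorks} − 6)(39 − 4P_{IronWorks} + 3P_{FlexHub}).
∂π/∂P_{IronWorks} = 63 − 8P_{IronWorks} + 3P_{FlexHub} = 0 ⇒ P_{IronWorks} = 7.875 + 0.375P_{FlexHub}.
The game is symmetric, so in equilibrium P_{FlexHub} = P_{IronWorks}: the reaction function gives 0.625P_{IronWorks} = 7.875, hence P_{IronWorks} = 12.6.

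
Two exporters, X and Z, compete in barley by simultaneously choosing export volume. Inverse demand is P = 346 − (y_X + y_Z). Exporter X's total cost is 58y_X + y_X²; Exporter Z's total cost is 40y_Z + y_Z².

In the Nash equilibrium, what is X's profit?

6361.92

Exporter X's profit: π = y_X(346 − (y_X + y_Z)) − 58y_X − y_X².
∂π/∂y_X = 288 − 4y_X − y_Z = 0, so y_X = 72 − 0.25y_Z.
By the same steps for Z: y_Z = 76.5 − 0.25y_X.
Plugging y_Z into X's best response: y_X = 72 − 0.25(76.5 − 0.25y_X) ⇒ 0.9375y_X = 52.875, so y_X = 56.4.
Then y_Z = 76.5 − 0.25·56.4 = 62.4.
Price P = 346 − 118.8 = 227.2.
X's profit: (227.2 − 58)·56.4 − (56.4)² = 6361.92.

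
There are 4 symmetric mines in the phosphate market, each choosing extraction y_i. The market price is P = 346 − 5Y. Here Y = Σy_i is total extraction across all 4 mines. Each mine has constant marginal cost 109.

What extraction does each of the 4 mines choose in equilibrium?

9.48

A representative mine's profit is π_i = y_i(346 − 5Y) − 109y_i, with Y = y_i + Σ_{j≠i} y_j.
First-order condition: 237 − 10y_i − 5Σ_{j≠i} y_j = 0.
In a symmetric equilibrium every mine chooses the same y, so Σ_{j≠i} y_j = 3y. The condition becomes 237 − 25y = 0, giving y = 237/25 = 9.48.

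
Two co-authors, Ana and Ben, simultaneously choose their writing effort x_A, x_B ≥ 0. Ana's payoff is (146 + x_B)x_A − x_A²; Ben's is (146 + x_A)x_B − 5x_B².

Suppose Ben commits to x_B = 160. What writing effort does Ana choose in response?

153

Expanding Ana's payoff: 146x_A + x_Bx_A − x_A².
∂π/∂x_A = 146 + x_B − 2x_A = 0, so x_A = 73 + 0.5x_B.
At x_B = 160: x_A = 73 + 0.5·160 = 153.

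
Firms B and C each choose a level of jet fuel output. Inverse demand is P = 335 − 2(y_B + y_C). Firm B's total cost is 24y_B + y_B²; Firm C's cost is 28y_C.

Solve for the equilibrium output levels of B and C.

Firm B's profit: π = y_B(335 − 2(y_B + y_C)) − 24y_B − y_B².
∂π/∂y_B = 311 − 6y_B − 2y_C = 0, so y_B = 311/6 − (1/3)y_C.
For C: ∂π/∂y_C = 307 − 4y_C − 2y_B = 0 ⇒ y_C = 76.75 − 0.5y_B.
Substituting the second reaction function into the first: y_B = 311/6 − (1/3)(76.75 − 0.5y_B), which gives (5/6)y_B = 26.25 ⇒ y_B = 31.5.
Then y_C = 76.75 − 0.5·31.5 = 61.

31.5, 61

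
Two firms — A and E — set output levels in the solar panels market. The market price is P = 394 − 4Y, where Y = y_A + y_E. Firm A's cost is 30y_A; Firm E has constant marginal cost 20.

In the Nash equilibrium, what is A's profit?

Firm A's profit: π = y_A(394 − 4(y_A + y_E)) − 30y_A.
∂π/∂y_A = 364 − 8y_A − 4y_E = 0, so y_A = 45.5 − 0.5y_E.
By the same steps for E: y_E = 46.75 − 0.5y_A.
Substituting the second reaction function into the first: y_A = 45.5 − 0.5(46.75 − 0.5y_A), which gives 0.75y_A = 22.125 ⇒ y_A = 29.5.
Then y_E = 46.75 − 0.5·29.5 = 32.
Price P = 394 − 4·61.5 = 148.
A's profit: (148 − 30)·29.5 = 3481.

3481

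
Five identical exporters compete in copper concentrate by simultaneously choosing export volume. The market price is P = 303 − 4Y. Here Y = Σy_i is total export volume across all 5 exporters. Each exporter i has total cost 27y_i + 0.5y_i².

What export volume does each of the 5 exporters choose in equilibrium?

11.04

A representative exporter's profit is π_i = y_i(303 − 4Y) − 27y_i − 0.5y_i², with Y = y_i + Σ_{j≠i} y_j.
First-order condition: 276 − 9y_i − 4Σ_{j≠i} y_j = 0.
In a symmetric equilibrium every exporter chooses the same y, so Σ_{j≠i} y_j = 4y. The condition becomes 276 − 25y = 0, giving y = 276/25 = 11.04.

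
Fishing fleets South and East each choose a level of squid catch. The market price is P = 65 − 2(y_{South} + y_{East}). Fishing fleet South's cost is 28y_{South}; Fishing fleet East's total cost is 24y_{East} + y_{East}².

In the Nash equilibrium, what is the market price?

42

Fishing fleet South's profit: π = y_{South}(65 − 2(y_{South} + y_{East})) − 28y_{South}.
∂π/∂y_{South} = 37 − 4y_{South} − 2y_{East} = 0, so y_{South} = 9.25 − 0.5y_{East}.
For East: ∂π/∂y_{East} = 41 − 6y_{East} − 2y_{South} = 0 ⇒ y_{East} = 41/6 − (1/3)y_{South}.
Solving the two reaction functions simultaneously: (1 − (−0.5)(−1/3))y_{South} = 9.25 − 0.5·(41/6), so (5/6)y_{South} = 35/6 and y_{South} = 7.
Then y_{East} = 41/6 − (1/3)·7 = 4.5.
Equilibrium price: P = 65 − 2·11.5 = 42.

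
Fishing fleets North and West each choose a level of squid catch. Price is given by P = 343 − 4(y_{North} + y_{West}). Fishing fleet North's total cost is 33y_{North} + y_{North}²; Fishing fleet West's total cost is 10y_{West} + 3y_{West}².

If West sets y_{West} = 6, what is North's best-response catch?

Fishing fleet North's profit: π = y_{North}(343 − 4(y_{North} + y_{West})) − 33y_{North} − y_{North}².
∂π/∂y_{North} = 310 − 10y_{North} − 4y_{West} = 0, so y_{North} = 31 − 0.4y_{West}.
At y_{West} = 6: y_{North} = 31 − 0.4·6 = 28.6.

28.6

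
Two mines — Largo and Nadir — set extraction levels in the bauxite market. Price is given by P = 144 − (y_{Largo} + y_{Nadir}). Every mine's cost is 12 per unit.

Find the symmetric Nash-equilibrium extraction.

Mine Largo's profit: π = y_{Largo}(144 − (y_{Largo} + y_{Nadir})) − 12y_{Largo}.
∂π/∂y_{Largo} = 132 − 2y_{Largo} − y_{Nadir} = 0, so y_{Largo} = 66 − 0.5y_{Nadir}.
Setting y_{Largo} = y_{Nadir} in the reaction function: y_{Largo} = 66 − 0.5y_{Largo}, so y_{Largo} = 66 / 1.5 = 44.

44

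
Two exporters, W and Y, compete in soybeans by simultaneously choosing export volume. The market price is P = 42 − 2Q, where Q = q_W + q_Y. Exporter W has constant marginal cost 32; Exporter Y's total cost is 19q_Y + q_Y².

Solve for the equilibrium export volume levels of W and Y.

Exporter W's profit: π = q_W(42 − 2(q_W + q_Y)) − 32q_W.
∂π/∂q_W = 10 − 4q_W − 2q_Y = 0, so q_W = 2.5 − 0.5q_Y.
For Y: ∂π/∂q_Y = 23 − 6q_Y − 2q_W = 0 ⇒ q_Y = 23/6 − (1/3)q_W.
Solving the two reaction functions simultaneously: (1 − (−0.5)(−1/3))q_W = 2.5 − 0.5·(23/6), so (5/6)q_W = 7/12 and q_W = 0.7.
Then q_Y = 23/6 − (1/3)·0.7 = 3.6.

0.7, 3.6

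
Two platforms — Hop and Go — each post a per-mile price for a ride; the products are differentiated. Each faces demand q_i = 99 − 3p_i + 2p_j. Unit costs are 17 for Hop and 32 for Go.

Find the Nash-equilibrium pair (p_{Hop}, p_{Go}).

Hop's profit: π = (p_{Hop} − 17)(99 − 3p_{Hop} + 2p_{Go}).
∂π/∂p_{Hop} = 150 − 6p_{Hop} + 2p_{Go} = 0 ⇒ p_{Hop} = 25 + (1/3)p_{Go}.
Similarly p_{Go} = 32.5 + (1/3)p_{Hop}.
Solving the two reaction functions simultaneously: (1 − (1/3)(1/3))p_{Hop} = 25 + (1/3)·32.5, so (8/9)p_{Hop} = 215/6 and p_{Hop} = 40.3125.
Then p_{Go} = 32.5 + (1/3)·40.3125 = 45.9375.

40.3125, 45.9375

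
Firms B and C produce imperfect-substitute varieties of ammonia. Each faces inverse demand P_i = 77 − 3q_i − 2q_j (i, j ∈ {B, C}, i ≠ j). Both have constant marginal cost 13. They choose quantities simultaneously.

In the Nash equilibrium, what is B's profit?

Firm B's profit: π = q_B(77 − 3q_B − 2q_C) − 13q_B.
∂π/∂q_B = 64 − 6q_B − 2q_C = 0 ⇒ q_B = 32/3 − (1/3)q_C.
The game is symmetric, so in equilibrium q_C = q_B: the reaction function gives (4/3)q_B = 32/3, hence q_B = 8.
P_B = 77 − 3·8 − 2·8 = 37.
Profit = (37 − 13)·8 = 192.

192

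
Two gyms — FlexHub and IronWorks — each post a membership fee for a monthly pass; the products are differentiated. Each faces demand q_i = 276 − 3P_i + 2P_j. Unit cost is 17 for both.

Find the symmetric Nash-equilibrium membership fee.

FlexHub's profit: π = (P_{FlexHub} − 17)(276 − 3P_{FlexHub} + 2P_{IronWorks}).
∂π/∂P_{FlexHub} = 327 − 6P_{FlexHub} + 2P_{IronWorks} = 0 ⇒ P_{FlexHub} = 54.5 + (1/3)P_{IronWorks}.
The game is symmetric, so in equilibrium P_{IronWorks} = P_{FlexHub}: the reaction function gives (2/3)P_{FlexHub} = 54.5, hence P_{FlexHub} = 81.75.

81.75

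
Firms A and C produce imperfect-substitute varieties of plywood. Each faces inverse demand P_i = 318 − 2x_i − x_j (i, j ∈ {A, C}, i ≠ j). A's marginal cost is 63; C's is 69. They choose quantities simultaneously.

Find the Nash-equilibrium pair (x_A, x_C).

51.4, 49.4

Firm A's profit: π = x_A(318 − 2x_A − x_C) − 63x_A.
∂π/∂x_A = 255 − 4x_A − x_C = 0 ⇒ x_A = 63.75 − 0.25x_C.
Similarly x_C = 62.25 − 0.25x_A.
Plugging x_C into A's best response: x_A = 63.75 − 0.25(62.25 − 0.25x_A) ⇒ 0.9375x_A = 48.1875, so x_A = 51.4.
Then x_C = 62.25 − 0.25·51.4 = 49.4.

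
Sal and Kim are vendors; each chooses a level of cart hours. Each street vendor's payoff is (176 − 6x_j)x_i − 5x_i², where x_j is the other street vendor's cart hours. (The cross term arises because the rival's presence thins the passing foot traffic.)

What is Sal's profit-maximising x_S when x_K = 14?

9.2

Sal's payoff is (176 − 6x_K)x_S − 5x_S².
∂π/∂x_S = 176 − 6x_K − 10x_S = 0, so x_S = 17.6 − 0.6x_K.
At x_K = 14: x_S = 17.6 − 0.6·14 = 9.2.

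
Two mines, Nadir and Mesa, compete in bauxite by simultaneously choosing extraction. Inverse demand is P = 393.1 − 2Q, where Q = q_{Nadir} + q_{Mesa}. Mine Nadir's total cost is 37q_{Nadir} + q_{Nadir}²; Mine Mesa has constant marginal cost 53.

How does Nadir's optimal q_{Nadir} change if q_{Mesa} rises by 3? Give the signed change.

Mine Nadir's profit: π = q_{Nadir}(393.1 − 2(q_{Nadir} + q_{Mesa})) − 37q_{Nadir} − q_{Nadir}².
∂π/∂q_{Nadir} = 356.1 − 6q_{Nadir} − 2q_{Mesa} = 0, so q_{Nadir} = 59.35 − (1/3)q_{Mesa}.
The reaction-function slope is −1/3, so a 3-unit rise in q_{Mesa} moves q_{Nadir} by −1/3 × 3 = −1. Nadir's best response falls — the actions are strategic substitutes.

-1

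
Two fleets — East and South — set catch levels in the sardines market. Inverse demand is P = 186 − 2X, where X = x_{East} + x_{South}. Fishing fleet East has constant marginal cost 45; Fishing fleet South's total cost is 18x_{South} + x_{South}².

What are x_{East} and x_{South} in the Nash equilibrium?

Fishing fleet East's profit: π = x_{East}(186 − 2(x_{East} + x_{South})) − 45x_{East}.
∂π/∂x_{East} = 141 − 4x_{East} − 2x_{South} = 0, so x_{East} = 35.25 − 0.5x_{South}.
For South: ∂π/∂x_{South} = 168 − 6x_{South} − 2x_{East} = 0 ⇒ x_{South} = 28 − (1/3)x_{East}.
Substituting the second reaction function into the first: x_{East} = 35.25 − 0.5(28 − (1/3)x_{East}), which gives (5/6)x_{East} = 21.25 ⇒ x_{East} = 25.5.
Then x_{South} = 28 − (1/3)·25.5 = 19.5.

25.5, 19.5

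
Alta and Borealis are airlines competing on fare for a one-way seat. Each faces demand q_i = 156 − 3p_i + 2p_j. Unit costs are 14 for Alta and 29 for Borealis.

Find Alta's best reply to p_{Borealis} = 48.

Alta's profit: π = (p_{Alta} − 14)(156 − 3p_{Alta} + 2p_{Borealis}).
∂π/∂p_{Alta} = 198 − 6p_{Alta} + 2p_{Borealis} = 0 ⇒ p_{Alta} = 33 + (1/3)p_{Borealis}.
At p_{Borealis} = 48: p_{Alta} = 33 + (1/3)·48 = 49.

49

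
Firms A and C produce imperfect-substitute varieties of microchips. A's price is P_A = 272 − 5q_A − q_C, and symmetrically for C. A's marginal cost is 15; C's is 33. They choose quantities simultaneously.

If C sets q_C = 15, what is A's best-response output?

Firm A's profit: π = q_A(272 − 5q_A − q_C) − 15q_A.
∂π/∂q_A = 257 − 10q_A − q_C = 0 ⇒ q_A = 25.7 − 0.1q_C.
At q_C = 15: q_A = 25.7 − 0.1·15 = 24.2.

24.2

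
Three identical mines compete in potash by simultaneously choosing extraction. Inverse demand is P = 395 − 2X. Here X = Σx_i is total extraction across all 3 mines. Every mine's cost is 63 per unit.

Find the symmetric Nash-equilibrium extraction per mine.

41.5

A representative mine's profit is π_i = x_i(395 − 2X) − 63x_i, with X = x_i + Σ_{j≠i} x_j.
First-order condition: 332 − 4x_i − 2Σ_{j≠i} x_j = 0.
With identical mines, set every x_j = x: then 332 − 4x − 4x = 0, i.e. x = 332/8 = 41.5.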